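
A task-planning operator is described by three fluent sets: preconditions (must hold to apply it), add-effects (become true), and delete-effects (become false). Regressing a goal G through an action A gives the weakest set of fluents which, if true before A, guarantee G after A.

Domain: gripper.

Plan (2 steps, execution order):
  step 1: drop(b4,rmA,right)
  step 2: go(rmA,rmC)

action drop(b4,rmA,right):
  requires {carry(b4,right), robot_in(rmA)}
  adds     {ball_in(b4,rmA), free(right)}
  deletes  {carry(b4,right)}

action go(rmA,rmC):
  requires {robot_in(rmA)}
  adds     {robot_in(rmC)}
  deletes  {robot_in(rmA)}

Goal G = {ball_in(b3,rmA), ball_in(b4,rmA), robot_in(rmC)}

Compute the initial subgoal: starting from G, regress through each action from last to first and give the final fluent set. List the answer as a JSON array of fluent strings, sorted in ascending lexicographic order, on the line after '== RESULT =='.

Regress step by step:
  through step 2 (go(rmA,rmC)): drop {robot_in(rmC)}, keep {ball_in(b3,rmA), ball_in(b4,rmA)}, require {robot_in(rmA)}
    → {ball_in(b3,rmA), ball_in(b4,rmA), robot_in(rmA)}
  through step 1 (drop(b4,rmA,right)): drop {ball_in(b4,rmA)}, keep {ball_in(b3,rmA), robot_in(rmA)}, require {carry(b4,right), robot_in(rmA)}
    → {ball_in(b3,rmA), carry(b4,right), robot_in(rmA)}

== RESULT ==
["ball_in(b3,rmA)", "carry(b4,right)", "robot_in(rmA)"]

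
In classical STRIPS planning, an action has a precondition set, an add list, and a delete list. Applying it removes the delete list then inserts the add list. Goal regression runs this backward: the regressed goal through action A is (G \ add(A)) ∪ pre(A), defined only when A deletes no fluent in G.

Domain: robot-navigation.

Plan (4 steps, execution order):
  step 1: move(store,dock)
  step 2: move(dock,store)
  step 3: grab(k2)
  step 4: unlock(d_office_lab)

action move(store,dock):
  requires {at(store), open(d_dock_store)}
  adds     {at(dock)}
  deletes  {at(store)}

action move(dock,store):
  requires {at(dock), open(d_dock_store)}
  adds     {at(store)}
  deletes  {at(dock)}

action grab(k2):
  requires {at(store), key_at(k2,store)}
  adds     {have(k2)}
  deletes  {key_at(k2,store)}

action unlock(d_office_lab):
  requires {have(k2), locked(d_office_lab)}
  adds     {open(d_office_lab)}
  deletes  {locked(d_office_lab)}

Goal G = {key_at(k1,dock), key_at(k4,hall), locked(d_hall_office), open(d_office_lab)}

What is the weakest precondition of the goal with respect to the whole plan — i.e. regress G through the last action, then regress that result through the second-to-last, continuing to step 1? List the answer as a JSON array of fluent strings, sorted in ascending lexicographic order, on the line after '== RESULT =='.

Regress step by step:
  through step 4 (unlock(d_office_lab)): drop {open(d_office_lab)}, keep {key_at(k1,dock), key_at(k4,hall), locked(d_hall_office)}, require {have(k2), locked(d_office_lab)}
    → {have(k2), key_at(k1,dock), key_at(k4,hall), locked(d_hall_office), locked(d_office_lab)}
  through step 3 (grab(k2)): drop {have(k2)}, keep {key_at(k1,dock), key_at(k4,hall), locked(d_hall_office), locked(d_office_lab)}, require {at(store), key_at(k2,store)}
    → {at(store), key_at(k1,dock), key_at(k2,store), key_at(k4,hall), locked(d_hall_office), locked(d_office_lab)}
  through step 2 (move(dock,store)): drop {at(store)}, keep {key_at(k1,dock), key_at(k2,store), key_at(k4,hall), locked(d_hall_office), locked(d_office_lab)}, require {at(dock), open(d_dock_store)}
    → {at(dock), key_at(k1,dock), key_at(k2,store), key_at(k4,hall), locked(d_hall_office), locked(d_office_lab), open(d_dock_store)}
  through step 1 (move(store,dock)): drop {at(dock)}, keep {key_at(k1,dock), key_at(k2,store), key_at(k4,hall), locked(d_hall_office), locked(d_office_lab), open(d_dock_store)}, require {at(store), open(d_dock_store)}
    → {at(store), key_at(k1,dock), key_at(k2,store), key_at(k4,hall), locked(d_hall_office), locked(d_office_lab), open(d_dock_store)}

== RESULT ==
["at(store)", "key_at(k1,dock)", "key_at(k2,store)", "key_at(k4,hall)", "locked(d_hall_office)", "locked(d_office_lab)", "open(d_dock_store)"]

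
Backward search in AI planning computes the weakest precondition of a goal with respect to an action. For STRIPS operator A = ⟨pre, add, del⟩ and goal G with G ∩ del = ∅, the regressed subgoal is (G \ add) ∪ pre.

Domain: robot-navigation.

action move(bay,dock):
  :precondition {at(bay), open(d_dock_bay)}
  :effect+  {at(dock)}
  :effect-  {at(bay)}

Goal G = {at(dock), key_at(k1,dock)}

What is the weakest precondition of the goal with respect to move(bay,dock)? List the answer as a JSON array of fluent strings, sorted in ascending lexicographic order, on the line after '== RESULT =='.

Regress:
  G ∩ del = {}  (empty — regression defined)
  G \ add = {at(dock), key_at(k1,dock)} \ {at(dock)} = {key_at(k1,dock)}
  ∪ pre   = {key_at(k1,dock)} ∪ {at(bay), open(d_dock_bay)}
          = {at(bay), key_at(k1,dock), open(d_dock_bay)}

== RESULT ==
["at(bay)", "key_at(k1,dock)", "open(d_dock_bay)"]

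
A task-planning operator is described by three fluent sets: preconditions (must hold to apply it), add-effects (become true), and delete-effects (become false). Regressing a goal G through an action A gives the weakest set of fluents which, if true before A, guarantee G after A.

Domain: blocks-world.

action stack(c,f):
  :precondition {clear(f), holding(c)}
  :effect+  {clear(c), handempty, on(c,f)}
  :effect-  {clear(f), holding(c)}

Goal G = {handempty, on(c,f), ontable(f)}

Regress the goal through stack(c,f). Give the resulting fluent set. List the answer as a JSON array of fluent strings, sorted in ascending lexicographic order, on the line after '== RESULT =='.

Regress:
  G ∩ del = {}  (empty — regression defined)
  G \ add = {handempty, on(c,f), ontable(f)} \ {clear(c), handempty, on(c,f)} = {ontable(f)}
  ∪ pre   = {ontable(f)} ∪ {clear(f), holding(c)}
          = {clear(f), holding(c), ontable(f)}

== RESULT ==
["clear(f)", "holding(c)", "ontable(f)"]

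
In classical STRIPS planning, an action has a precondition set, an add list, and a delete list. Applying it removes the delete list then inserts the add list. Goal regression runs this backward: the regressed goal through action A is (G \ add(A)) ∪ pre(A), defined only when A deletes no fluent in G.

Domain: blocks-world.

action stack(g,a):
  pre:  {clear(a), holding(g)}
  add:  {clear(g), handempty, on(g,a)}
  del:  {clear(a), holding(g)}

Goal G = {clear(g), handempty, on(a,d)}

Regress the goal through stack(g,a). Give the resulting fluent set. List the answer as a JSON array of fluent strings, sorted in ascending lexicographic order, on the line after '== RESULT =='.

Regress:
  G ∩ del = {}  (empty — regression defined)
  G \ add = {clear(g), handempty, on(a,d)} \ {clear(g), handempty, on(g,a)} = {on(a,d)}
  ∪ pre   = {on(a,d)} ∪ {clear(a), holding(g)}
          = {clear(a), holding(g), on(a,d)}

== RESULT ==
["clear(a)", "holding(g)", "on(a,d)"]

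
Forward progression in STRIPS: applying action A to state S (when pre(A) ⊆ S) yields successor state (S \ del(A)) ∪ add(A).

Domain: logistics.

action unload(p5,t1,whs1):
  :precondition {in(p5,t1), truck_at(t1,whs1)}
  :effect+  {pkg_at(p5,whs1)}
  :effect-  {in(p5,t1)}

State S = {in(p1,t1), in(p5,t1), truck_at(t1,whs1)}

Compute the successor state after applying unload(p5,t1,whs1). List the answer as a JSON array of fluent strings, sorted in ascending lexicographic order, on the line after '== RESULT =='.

Compute (S \ del) ∪ add:
  pre ⊆ S: {in(p5,t1), truck_at(t1,whs1)} ⊆ S  — applicable
  S \ del = {in(p1,t1), truck_at(t1,whs1)}
  ∪ add   = {in(p1,t1), pkg_at(p5,whs1), truck_at(t1,whs1)}

== RESULT ==
["in(p1,t1)", "pkg_at(p5,whs1)", "truck_at(t1,whs1)"]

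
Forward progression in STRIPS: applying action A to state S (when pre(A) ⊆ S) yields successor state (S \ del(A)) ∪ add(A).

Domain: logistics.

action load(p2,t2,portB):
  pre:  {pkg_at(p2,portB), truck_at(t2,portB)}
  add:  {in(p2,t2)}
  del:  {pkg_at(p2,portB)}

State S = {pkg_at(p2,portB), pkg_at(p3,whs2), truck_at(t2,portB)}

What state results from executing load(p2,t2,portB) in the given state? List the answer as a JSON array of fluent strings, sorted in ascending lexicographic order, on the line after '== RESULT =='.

Compute (S \ del) ∪ add:
  pre ⊆ S: {pkg_at(p2,portB), truck_at(t2,portB)} ⊆ S  — applicable
  S \ del = {pkg_at(p3,whs2), truck_at(t2,portB)}
  ∪ add   = {in(p2,t2), pkg_at(p3,whs2), truck_at(t2,portB)}

== RESULT ==
["in(p2,t2)", "pkg_at(p3,whs2)", "truck_at(t2,portB)"]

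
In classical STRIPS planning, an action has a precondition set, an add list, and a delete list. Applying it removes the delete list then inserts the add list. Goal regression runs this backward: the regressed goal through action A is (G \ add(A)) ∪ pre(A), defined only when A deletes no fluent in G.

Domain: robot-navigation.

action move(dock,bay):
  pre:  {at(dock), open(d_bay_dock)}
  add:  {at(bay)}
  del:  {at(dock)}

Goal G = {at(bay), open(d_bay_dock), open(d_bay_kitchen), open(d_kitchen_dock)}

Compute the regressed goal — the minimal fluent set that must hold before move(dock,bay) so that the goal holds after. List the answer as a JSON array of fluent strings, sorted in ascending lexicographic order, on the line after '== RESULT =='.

Compute (G \ add) ∪ pre:
  G ∩ del = {}  (empty — regression defined)
  G \ add = {at(bay), open(d_bay_dock), open(d_bay_kitchen), open(d_kitchen_dock)} \ {at(bay)} = {open(d_bay_dock), open(d_bay_kitchen), open(d_kitchen_dock)}
  ∪ pre   = {open(d_bay_dock), open(d_bay_kitchen), open(d_kitchen_dock)} ∪ {at(dock), open(d_bay_dock)}
          = {at(dock), open(d_bay_dock), open(d_bay_kitchen), open(d_kitchen_dock)}

== RESULT ==
["at(dock)", "open(d_bay_dock)", "open(d_bay_kitchen)", "open(d_kitchen_dock)"]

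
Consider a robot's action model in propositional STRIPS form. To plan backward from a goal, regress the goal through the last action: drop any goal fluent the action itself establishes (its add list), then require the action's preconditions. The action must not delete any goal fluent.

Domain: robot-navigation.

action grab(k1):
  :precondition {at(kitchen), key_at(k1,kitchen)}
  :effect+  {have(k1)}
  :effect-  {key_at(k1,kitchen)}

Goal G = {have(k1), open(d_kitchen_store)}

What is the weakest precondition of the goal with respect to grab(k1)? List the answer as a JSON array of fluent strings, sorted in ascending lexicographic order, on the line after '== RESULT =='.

Compute (G \ add) ∪ pre:
  G ∩ del = {}  (empty — regression defined)
  G \ add = {have(k1), open(d_kitchen_store)} \ {have(k1)} = {open(d_kitchen_store)}
  ∪ pre   = {open(d_kitchen_store)} ∪ {at(kitchen), key_at(k1,kitchen)}
          = {at(kitchen), key_at(k1,kitchen), open(d_kitchen_store)}

== RESULT ==
["at(kitchen)", "key_at(k1,kitchen)", "open(d_kitchen_store)"]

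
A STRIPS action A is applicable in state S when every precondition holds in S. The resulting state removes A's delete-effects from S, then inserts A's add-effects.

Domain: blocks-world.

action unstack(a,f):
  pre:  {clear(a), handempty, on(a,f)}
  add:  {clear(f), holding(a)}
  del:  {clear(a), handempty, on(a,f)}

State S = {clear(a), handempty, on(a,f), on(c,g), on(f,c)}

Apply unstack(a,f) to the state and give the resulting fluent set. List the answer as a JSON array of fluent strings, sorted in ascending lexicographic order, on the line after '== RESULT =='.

Progress:
  pre ⊆ S: {clear(a), handempty, on(a,f)} ⊆ S  — applicable
  S \ del = {on(c,g), on(f,c)}
  ∪ add   = {clear(f), holding(a), on(c,g), on(f,c)}

== RESULT ==
["clear(f)", "holding(a)", "on(c,g)", "on(f,c)"]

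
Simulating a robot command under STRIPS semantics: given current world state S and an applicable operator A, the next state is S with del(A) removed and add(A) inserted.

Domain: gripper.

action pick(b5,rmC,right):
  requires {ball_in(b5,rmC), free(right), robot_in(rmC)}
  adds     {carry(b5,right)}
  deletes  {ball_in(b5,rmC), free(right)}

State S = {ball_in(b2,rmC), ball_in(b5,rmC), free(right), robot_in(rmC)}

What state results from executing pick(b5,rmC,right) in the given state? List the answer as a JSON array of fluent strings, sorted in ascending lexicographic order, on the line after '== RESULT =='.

Compute (S \ del) ∪ add:
  pre ⊆ S: {ball_in(b5,rmC), free(right), robot_in(rmC)} ⊆ S  — applicable
  S \ del = {ball_in(b2,rmC), robot_in(rmC)}
  ∪ add   = {ball_in(b2,rmC), carry(b5,right), robot_in(rmC)}

== RESULT ==
["ball_in(b2,rmC)", "carry(b5,right)", "robot_in(rmC)"]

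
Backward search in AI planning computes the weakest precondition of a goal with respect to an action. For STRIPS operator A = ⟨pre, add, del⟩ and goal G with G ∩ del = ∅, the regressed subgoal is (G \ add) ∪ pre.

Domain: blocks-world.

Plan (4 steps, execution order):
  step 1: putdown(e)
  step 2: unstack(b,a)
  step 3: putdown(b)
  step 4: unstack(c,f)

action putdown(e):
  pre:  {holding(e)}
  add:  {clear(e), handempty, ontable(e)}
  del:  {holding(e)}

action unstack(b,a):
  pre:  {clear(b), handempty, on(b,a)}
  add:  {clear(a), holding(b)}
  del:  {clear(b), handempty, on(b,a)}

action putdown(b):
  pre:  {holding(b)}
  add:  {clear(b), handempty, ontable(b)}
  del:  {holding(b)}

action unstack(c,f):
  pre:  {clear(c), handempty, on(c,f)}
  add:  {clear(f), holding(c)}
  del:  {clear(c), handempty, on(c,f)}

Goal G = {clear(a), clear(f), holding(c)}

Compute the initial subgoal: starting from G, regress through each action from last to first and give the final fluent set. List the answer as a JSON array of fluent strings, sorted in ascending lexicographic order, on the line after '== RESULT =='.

Work backward from the goal:
  through step 4 (unstack(c,f)): drop {clear(f), holding(c)}, keep {clear(a)}, require {clear(c), handempty, on(c,f)}
    → {clear(a), clear(c), handempty, on(c,f)}
  through step 3 (putdown(b)): drop {handempty}, keep {clear(a), clear(c), on(c,f)}, require {holding(b)}
    → {clear(a), clear(c), holding(b), on(c,f)}
  through step 2 (unstack(b,a)): drop {clear(a), holding(b)}, keep {clear(c), on(c,f)}, require {clear(b), handempty, on(b,a)}
    → {clear(b), clear(c), handempty, on(b,a), on(c,f)}
  through step 1 (putdown(e)): drop {handempty}, keep {clear(b), clear(c), on(b,a), on(c,f)}, require {holding(e)}
    → {clear(b), clear(c), holding(e), on(b,a), on(c,f)}

== RESULT ==
["clear(b)", "clear(c)", "holding(e)", "on(b,a)", "on(c,f)"]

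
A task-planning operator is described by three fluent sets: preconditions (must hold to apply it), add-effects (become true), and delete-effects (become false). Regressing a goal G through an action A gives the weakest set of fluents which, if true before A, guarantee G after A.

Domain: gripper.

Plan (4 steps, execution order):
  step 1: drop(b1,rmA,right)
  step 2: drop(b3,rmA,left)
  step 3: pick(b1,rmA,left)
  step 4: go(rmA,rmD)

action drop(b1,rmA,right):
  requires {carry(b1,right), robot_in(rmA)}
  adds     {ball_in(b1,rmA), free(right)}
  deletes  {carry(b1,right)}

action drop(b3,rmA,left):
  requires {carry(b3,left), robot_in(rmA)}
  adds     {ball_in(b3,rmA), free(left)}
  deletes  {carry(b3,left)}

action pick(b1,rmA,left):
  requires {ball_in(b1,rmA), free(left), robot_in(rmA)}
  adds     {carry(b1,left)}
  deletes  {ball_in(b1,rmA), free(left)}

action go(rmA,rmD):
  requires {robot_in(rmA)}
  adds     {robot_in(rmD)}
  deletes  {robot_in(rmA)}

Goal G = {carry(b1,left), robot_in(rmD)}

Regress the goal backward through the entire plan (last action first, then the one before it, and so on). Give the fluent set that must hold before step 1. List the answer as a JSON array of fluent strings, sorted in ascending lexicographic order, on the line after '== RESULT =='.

Regress step by step:
  through step 4 (go(rmA,rmD)): drop {robot_in(rmD)}, keep {carry(b1,left)}, require {robot_in(rmA)}
    → {carry(b1,left), robot_in(rmA)}
  through step 3 (pick(b1,rmA,left)): drop {carry(b1,left)}, keep {robot_in(rmA)}, require {ball_in(b1,rmA), free(left), robot_in(rmA)}
    → {ball_in(b1,rmA), free(left), robot_in(rmA)}
  through step 2 (drop(b3,rmA,left)): drop {free(left)}, keep {ball_in(b1,rmA), robot_in(rmA)}, require {carry(b3,left), robot_in(rmA)}
    → {ball_in(b1,rmA), carry(b3,left), robot_in(rmA)}
  through step 1 (drop(b1,rmA,right)): drop {ball_in(b1,rmA)}, keep {carry(b3,left), robot_in(rmA)}, require {carry(b1,right), robot_in(rmA)}
    → {carry(b1,right), carry(b3,left), robot_in(rmA)}

== RESULT ==
["carry(b1,right)", "carry(b3,left)", "robot_in(rmA)"]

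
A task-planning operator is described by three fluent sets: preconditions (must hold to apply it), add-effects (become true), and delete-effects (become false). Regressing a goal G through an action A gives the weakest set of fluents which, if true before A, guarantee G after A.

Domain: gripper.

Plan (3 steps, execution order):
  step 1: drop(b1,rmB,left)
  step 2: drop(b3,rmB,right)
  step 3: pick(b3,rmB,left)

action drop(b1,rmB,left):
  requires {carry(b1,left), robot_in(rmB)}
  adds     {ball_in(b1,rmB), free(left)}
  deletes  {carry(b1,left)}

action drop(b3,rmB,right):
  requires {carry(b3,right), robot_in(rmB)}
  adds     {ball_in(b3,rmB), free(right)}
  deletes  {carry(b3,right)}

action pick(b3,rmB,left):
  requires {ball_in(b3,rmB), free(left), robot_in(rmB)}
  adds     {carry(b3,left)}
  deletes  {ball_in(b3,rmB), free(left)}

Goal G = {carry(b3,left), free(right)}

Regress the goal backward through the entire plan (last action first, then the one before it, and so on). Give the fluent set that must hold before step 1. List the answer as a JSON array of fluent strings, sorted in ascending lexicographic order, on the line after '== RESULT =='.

Regress step by step:
  through step 3 (pick(b3,rmB,left)): drop {carry(b3,left)}, keep {free(right)}, require {ball_in(b3,rmB), free(left), robot_in(rmB)}
    → {ball_in(b3,rmB), free(left), free(right), robot_in(rmB)}
  through step 2 (drop(b3,rmB,right)): drop {ball_in(b3,rmB), free(right)}, keep {free(left), robot_in(rmB)}, require {carry(b3,right), robot_in(rmB)}
    → {carry(b3,right), free(left), robot_in(rmB)}
  through step 1 (drop(b1,rmB,left)): drop {free(left)}, keep {carry(b3,right), robot_in(rmB)}, require {carry(b1,left), robot_in(rmB)}
    → {carry(b1,left), carry(b3,right), robot_in(rmB)}

== RESULT ==
["carry(b1,left)", "carry(b3,right)", "robot_in(rmB)"]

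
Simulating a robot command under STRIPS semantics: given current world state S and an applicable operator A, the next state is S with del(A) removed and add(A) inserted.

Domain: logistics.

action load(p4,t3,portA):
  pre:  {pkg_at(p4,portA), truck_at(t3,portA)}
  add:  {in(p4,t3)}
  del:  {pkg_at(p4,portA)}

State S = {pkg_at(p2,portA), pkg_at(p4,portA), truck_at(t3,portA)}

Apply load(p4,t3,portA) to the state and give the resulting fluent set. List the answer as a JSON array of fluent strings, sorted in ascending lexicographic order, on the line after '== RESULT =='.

Progress:
  pre ⊆ S: {pkg_at(p4,portA), truck_at(t3,portA)} ⊆ S  — applicable
  S \ del = {pkg_at(p2,portA), truck_at(t3,portA)}
  ∪ add   = {in(p4,t3), pkg_at(p2,portA), truck_at(t3,portA)}

== RESULT ==
["in(p4,t3)", "pkg_at(p2,portA)", "truck_at(t3,portA)"]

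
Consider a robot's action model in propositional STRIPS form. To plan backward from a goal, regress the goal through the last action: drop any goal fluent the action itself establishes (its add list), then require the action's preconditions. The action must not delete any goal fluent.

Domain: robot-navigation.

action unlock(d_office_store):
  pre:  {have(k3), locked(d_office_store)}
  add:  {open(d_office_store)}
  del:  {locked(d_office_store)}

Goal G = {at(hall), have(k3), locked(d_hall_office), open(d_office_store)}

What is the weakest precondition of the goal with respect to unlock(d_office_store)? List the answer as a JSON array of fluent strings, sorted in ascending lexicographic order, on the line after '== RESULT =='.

Regress:
  G ∩ del = {}  (empty — regression defined)
  G \ add = {at(hall), have(k3), locked(d_hall_office), open(d_office_store)} \ {open(d_office_store)} = {at(hall), have(k3), locked(d_hall_office)}
  ∪ pre   = {at(hall), have(k3), locked(d_hall_office)} ∪ {have(k3), locked(d_office_store)}
          = {at(hall), have(k3), locked(d_hall_office), locked(d_office_store)}

== RESULT ==
["at(hall)", "have(k3)", "locked(d_hall_office)", "locked(d_office_store)"]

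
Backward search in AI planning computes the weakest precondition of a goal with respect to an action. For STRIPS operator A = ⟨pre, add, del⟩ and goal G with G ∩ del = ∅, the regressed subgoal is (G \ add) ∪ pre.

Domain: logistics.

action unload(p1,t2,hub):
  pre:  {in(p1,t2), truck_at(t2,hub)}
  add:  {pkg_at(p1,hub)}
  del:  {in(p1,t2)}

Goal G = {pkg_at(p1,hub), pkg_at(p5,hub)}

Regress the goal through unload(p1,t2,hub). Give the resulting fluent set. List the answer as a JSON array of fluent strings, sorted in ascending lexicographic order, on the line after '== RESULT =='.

Regress:
  G ∩ del = {}  (empty — regression defined)
  G \ add = {pkg_at(p1,hub), pkg_at(p5,hub)} \ {pkg_at(p1,hub)} = {pkg_at(p5,hub)}
  ∪ pre   = {pkg_at(p5,hub)} ∪ {in(p1,t2), truck_at(t2,hub)}
          = {in(p1,t2), pkg_at(p5,hub), truck_at(t2,hub)}

== RESULT ==
["in(p1,t2)", "pkg_at(p5,hub)", "truck_at(t2,hub)"]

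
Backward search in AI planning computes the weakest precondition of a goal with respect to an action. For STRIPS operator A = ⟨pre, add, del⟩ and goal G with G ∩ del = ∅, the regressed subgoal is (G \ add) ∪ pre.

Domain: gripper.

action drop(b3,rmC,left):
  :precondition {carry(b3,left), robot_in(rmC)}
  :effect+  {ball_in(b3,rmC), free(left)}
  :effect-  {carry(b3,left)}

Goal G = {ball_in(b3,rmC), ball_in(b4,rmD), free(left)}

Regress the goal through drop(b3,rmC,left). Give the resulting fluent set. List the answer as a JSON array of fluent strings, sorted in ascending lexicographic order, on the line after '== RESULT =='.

Compute (G \ add) ∪ pre:
  G ∩ del = {}  (empty — regression defined)
  G \ add = {ball_in(b3,rmC), ball_in(b4,rmD), free(left)} \ {ball_in(b3,rmC), free(left)} = {ball_in(b4,rmD)}
  ∪ pre   = {ball_in(b4,rmD)} ∪ {carry(b3,left), robot_in(rmC)}
          = {ball_in(b4,rmD), carry(b3,left), robot_in(rmC)}

== RESULT ==
["ball_in(b4,rmD)", "carry(b3,left)", "robot_in(rmC)"]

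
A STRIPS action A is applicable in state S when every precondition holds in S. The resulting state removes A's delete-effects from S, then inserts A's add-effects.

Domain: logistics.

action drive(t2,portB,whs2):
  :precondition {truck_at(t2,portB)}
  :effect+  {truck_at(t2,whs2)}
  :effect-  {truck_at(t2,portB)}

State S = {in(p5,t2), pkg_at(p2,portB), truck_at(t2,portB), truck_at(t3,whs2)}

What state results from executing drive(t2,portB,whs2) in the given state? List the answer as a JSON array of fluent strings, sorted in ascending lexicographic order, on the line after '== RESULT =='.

Compute (S \ del) ∪ add:
  pre ⊆ S: {truck_at(t2,portB)} ⊆ S  — applicable
  S \ del = {in(p5,t2), pkg_at(p2,portB), truck_at(t3,whs2)}
  ∪ add   = {in(p5,t2), pkg_at(p2,portB), truck_at(t2,whs2), truck_at(t3,whs2)}

== RESULT ==
["in(p5,t2)", "pkg_at(p2,portB)", "truck_at(t2,whs2)", "truck_at(t3,whs2)"]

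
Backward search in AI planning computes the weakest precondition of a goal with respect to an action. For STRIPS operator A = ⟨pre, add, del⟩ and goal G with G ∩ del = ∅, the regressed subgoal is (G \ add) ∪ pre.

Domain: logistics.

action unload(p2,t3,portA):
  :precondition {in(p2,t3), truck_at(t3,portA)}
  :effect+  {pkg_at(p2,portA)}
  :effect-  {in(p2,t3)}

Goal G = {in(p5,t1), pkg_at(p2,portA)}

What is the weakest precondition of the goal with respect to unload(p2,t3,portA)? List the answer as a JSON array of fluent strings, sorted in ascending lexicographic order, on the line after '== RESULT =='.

Regress:
  G ∩ del = {}  (empty — regression defined)
  G \ add = {in(p5,t1), pkg_at(p2,portA)} \ {pkg_at(p2,portA)} = {in(p5,t1)}
  ∪ pre   = {in(p5,t1)} ∪ {in(p2,t3), truck_at(t3,portA)}
          = {in(p2,t3), in(p5,t1), truck_at(t3,portA)}

== RESULT ==
["in(p2,t3)", "in(p5,t1)", "truck_at(t3,portA)"]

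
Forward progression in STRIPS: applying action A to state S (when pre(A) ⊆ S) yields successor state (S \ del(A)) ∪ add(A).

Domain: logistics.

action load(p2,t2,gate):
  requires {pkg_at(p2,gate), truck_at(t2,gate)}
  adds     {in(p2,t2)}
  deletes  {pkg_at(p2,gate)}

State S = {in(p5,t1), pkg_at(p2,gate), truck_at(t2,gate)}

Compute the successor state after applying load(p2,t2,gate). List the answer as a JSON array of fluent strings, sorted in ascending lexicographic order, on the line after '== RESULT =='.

Compute (S \ del) ∪ add:
  pre ⊆ S: {pkg_at(p2,gate), truck_at(t2,gate)} ⊆ S  — applicable
  S \ del = {in(p5,t1), truck_at(t2,gate)}
  ∪ add   = {in(p2,t2), in(p5,t1), truck_at(t2,gate)}

== RESULT ==
["in(p2,t2)", "in(p5,t1)", "truck_at(t2,gate)"]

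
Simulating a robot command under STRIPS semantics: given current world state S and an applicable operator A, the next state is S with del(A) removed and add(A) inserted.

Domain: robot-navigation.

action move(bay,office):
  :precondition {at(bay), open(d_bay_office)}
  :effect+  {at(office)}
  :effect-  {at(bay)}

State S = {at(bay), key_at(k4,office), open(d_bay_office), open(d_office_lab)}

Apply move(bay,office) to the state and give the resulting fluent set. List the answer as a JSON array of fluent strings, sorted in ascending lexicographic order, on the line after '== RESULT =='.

Progress:
  pre ⊆ S: {at(bay), open(d_bay_office)} ⊆ S  — applicable
  S \ del = {key_at(k4,office), open(d_bay_office), open(d_office_lab)}
  ∪ add   = {at(office), key_at(k4,office), open(d_bay_office), open(d_office_lab)}

== RESULT ==
["at(office)", "key_at(k4,office)", "open(d_bay_office)", "open(d_office_lab)"]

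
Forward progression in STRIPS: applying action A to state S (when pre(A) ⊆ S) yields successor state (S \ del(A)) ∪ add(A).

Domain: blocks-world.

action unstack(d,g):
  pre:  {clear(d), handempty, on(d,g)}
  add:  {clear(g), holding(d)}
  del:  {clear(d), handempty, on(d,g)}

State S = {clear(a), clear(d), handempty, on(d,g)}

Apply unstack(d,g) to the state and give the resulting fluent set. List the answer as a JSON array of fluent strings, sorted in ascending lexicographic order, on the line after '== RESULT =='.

Compute (S \ del) ∪ add:
  pre ⊆ S: {clear(d), handempty, on(d,g)} ⊆ S  — applicable
  S \ del = {clear(a)}
  ∪ add   = {clear(a), clear(g), holding(d)}

== RESULT ==
["clear(a)", "clear(g)", "holding(d)"]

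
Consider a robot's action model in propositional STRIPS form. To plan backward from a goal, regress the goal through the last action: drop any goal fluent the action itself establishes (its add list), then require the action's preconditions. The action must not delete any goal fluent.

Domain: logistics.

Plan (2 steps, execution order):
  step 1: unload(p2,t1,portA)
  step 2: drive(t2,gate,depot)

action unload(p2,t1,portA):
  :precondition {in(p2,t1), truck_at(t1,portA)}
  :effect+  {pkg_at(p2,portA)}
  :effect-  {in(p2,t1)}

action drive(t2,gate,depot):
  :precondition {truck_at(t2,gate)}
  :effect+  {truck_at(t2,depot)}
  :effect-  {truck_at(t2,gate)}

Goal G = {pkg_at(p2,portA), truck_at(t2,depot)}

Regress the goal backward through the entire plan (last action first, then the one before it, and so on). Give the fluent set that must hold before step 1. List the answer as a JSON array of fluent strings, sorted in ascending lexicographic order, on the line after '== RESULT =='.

Regress step by step:
  through step 2 (drive(t2,gate,depot)): drop {truck_at(t2,depot)}, keep {pkg_at(p2,portA)}, require {truck_at(t2,gate)}
    → {pkg_at(p2,portA), truck_at(t2,gate)}
  through step 1 (unload(p2,t1,portA)): drop {pkg_at(p2,portA)}, keep {truck_at(t2,gate)}, require {in(p2,t1), truck_at(t1,portA)}
    → {in(p2,t1), truck_at(t1,portA), truck_at(t2,gate)}

== RESULT ==
["in(p2,t1)", "truck_at(t1,portA)", "truck_at(t2,gate)"]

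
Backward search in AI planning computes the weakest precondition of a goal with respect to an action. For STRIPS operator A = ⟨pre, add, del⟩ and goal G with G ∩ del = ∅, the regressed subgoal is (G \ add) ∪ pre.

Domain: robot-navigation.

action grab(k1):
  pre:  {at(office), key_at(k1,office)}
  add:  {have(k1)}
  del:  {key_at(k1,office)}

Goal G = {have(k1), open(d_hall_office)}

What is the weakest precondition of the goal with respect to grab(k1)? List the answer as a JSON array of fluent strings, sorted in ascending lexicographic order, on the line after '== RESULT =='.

Regress:
  G ∩ del = {}  (empty — regression defined)
  G \ add = {have(k1), open(d_hall_office)} \ {have(k1)} = {open(d_hall_office)}
  ∪ pre   = {open(d_hall_office)} ∪ {at(office), key_at(k1,office)}
          = {at(office), key_at(k1,office), open(d_hall_office)}

== RESULT ==
["at(office)", "key_at(k1,office)", "open(d_hall_office)"]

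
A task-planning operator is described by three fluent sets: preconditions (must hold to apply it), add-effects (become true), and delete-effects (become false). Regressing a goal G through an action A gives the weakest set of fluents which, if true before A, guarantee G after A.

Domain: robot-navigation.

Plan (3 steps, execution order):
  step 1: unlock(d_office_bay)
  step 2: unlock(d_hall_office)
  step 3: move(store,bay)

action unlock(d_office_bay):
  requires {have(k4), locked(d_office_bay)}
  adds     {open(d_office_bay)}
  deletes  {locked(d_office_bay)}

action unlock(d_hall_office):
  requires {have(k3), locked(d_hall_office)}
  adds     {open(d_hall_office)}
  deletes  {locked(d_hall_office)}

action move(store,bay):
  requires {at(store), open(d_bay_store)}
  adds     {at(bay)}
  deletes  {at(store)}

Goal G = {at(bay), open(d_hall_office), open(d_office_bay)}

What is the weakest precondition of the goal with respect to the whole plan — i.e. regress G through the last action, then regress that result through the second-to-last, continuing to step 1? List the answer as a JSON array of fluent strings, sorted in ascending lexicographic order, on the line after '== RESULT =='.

Work backward from the goal:
  through step 3 (move(store,bay)): drop {at(bay)}, keep {open(d_hall_office), open(d_office_bay)}, require {at(store), open(d_bay_store)}
    → {at(store), open(d_bay_store), open(d_hall_office), open(d_office_bay)}
  through step 2 (unlock(d_hall_office)): drop {open(d_hall_office)}, keep {at(store), open(d_bay_store), open(d_office_bay)}, require {have(k3), locked(d_hall_office)}
    → {at(store), have(k3), locked(d_hall_office), open(d_bay_store), open(d_office_bay)}
  through step 1 (unlock(d_office_bay)): drop {open(d_office_bay)}, keep {at(store), have(k3), locked(d_hall_office), open(d_bay_store)}, require {have(k4), locked(d_office_bay)}
    → {at(store), have(k3), have(k4), locked(d_hall_office), locked(d_office_bay), open(d_bay_store)}

== RESULT ==
["at(store)", "have(k3)", "have(k4)", "locked(d_hall_office)", "locked(d_office_bay)", "open(d_bay_store)"]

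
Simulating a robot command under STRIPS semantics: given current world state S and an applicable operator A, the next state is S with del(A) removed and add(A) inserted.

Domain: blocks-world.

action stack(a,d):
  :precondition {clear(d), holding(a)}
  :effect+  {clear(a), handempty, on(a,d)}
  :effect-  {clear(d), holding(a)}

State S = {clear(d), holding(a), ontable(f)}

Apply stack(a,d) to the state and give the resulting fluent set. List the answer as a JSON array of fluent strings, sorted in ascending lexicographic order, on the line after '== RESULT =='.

Compute (S \ del) ∪ add:
  pre ⊆ S: {clear(d), holding(a)} ⊆ S  — applicable
  S \ del = {ontable(f)}
  ∪ add   = {clear(a), handempty, on(a,d), ontable(f)}

== RESULT ==
["clear(a)", "handempty", "on(a,d)", "ontable(f)"]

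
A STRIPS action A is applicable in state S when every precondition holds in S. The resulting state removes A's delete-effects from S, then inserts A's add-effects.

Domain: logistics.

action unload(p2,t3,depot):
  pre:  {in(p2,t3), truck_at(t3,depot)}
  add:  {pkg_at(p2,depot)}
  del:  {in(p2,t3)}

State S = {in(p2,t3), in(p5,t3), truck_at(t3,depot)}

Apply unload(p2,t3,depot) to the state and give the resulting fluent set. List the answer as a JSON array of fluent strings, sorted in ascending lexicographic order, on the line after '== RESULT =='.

Progress:
  pre ⊆ S: {in(p2,t3), truck_at(t3,depot)} ⊆ S  — applicable
  S \ del = {in(p5,t3), truck_at(t3,depot)}
  ∪ add   = {in(p5,t3), pkg_at(p2,depot), truck_at(t3,depot)}

== RESULT ==
["in(p5,t3)", "pkg_at(p2,depot)", "truck_at(t3,depot)"]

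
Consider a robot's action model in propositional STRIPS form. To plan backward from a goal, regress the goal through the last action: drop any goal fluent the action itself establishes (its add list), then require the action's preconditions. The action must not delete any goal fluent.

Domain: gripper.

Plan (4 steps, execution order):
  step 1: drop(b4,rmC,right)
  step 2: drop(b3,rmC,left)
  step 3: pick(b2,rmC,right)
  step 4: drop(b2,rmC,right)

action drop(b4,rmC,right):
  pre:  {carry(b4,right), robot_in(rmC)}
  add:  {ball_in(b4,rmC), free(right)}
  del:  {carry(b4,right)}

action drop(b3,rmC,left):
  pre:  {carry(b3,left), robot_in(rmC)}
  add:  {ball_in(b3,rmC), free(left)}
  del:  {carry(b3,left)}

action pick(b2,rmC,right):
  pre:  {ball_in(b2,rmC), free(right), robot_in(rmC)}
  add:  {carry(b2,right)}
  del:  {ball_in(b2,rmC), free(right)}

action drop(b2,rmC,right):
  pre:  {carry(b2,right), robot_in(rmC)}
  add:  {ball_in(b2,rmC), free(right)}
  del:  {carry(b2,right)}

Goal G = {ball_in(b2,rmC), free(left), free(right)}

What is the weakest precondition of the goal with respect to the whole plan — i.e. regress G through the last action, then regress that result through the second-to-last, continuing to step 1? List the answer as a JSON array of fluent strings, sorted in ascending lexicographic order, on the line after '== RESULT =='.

Regress step by step:
  through step 4 (drop(b2,rmC,right)): drop {ball_in(b2,rmC), free(right)}, keep {free(left)}, require {carry(b2,right), robot_in(rmC)}
    → {carry(b2,right), free(left), robot_in(rmC)}
  through step 3 (pick(b2,rmC,right)): drop {carry(b2,right)}, keep {free(left), robot_in(rmC)}, require {ball_in(b2,rmC), free(right), robot_in(rmC)}
    → {ball_in(b2,rmC), free(left), free(right), robot_in(rmC)}
  through step 2 (drop(b3,rmC,left)): drop {free(left)}, keep {ball_in(b2,rmC), free(right), robot_in(rmC)}, require {carry(b3,left), robot_in(rmC)}
    → {ball_in(b2,rmC), carry(b3,left), free(right), robot_in(rmC)}
  through step 1 (drop(b4,rmC,right)): drop {free(right)}, keep {ball_in(b2,rmC), carry(b3,left), robot_in(rmC)}, require {carry(b4,right), robot_in(rmC)}
    → {ball_in(b2,rmC), carry(b3,left), carry(b4,right), robot_in(rmC)}

== RESULT ==
["ball_in(b2,rmC)", "carry(b3,left)", "carry(b4,right)", "robot_in(rmC)"]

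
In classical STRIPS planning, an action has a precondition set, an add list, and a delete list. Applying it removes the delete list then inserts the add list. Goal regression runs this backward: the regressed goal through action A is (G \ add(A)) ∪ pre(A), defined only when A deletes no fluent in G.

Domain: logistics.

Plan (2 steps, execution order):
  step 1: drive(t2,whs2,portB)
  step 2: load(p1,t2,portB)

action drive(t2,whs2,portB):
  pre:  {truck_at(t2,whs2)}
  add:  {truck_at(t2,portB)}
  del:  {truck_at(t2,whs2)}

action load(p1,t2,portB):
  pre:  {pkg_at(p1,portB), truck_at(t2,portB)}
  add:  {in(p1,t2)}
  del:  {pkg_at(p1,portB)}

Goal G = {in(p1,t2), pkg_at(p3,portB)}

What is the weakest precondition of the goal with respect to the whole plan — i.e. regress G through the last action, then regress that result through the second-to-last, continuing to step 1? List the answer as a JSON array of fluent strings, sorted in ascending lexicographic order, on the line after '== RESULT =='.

Regress step by step:
  through step 2 (load(p1,t2,portB)): drop {in(p1,t2)}, keep {pkg_at(p3,portB)}, require {pkg_at(p1,portB), truck_at(t2,portB)}
    → {pkg_at(p1,portB), pkg_at(p3,portB), truck_at(t2,portB)}
  through step 1 (drive(t2,whs2,portB)): drop {truck_at(t2,portB)}, keep {pkg_at(p1,portB), pkg_at(p3,portB)}, require {truck_at(t2,whs2)}
    → {pkg_at(p1,portB), pkg_at(p3,portB), truck_at(t2,whs2)}

== RESULT ==
["pkg_at(p1,portB)", "pkg_at(p3,portB)", "truck_at(t2,whs2)"]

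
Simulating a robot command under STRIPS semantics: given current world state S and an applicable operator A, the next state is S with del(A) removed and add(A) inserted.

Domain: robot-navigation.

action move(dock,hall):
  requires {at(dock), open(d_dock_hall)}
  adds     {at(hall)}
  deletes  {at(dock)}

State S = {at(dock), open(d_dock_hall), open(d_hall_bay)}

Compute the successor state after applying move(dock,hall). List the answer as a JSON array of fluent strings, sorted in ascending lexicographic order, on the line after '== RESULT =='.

Progress:
  pre ⊆ S: {at(dock), open(d_dock_hall)} ⊆ S  — applicable
  S \ del = {open(d_dock_hall), open(d_hall_bay)}
  ∪ add   = {at(hall), open(d_dock_hall), open(d_hall_bay)}

== RESULT ==
["at(hall)", "open(d_dock_hall)", "open(d_hall_bay)"]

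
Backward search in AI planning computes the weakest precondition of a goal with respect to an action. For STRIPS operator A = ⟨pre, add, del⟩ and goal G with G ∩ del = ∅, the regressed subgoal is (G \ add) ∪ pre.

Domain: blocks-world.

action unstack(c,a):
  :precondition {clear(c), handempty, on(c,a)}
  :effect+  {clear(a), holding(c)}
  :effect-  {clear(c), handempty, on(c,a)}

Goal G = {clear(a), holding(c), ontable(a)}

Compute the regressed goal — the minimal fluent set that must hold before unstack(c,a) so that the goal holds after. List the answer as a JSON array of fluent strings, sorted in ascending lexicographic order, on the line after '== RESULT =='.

Regress:
  G ∩ del = {}  (empty — regression defined)
  G \ add = {clear(a), holding(c), ontable(a)} \ {clear(a), holding(c)} = {ontable(a)}
  ∪ pre   = {ontable(a)} ∪ {clear(c), handempty, on(c,a)}
          = {clear(c), handempty, on(c,a), ontable(a)}

== RESULT ==
["clear(c)", "handempty", "on(c,a)", "ontable(a)"]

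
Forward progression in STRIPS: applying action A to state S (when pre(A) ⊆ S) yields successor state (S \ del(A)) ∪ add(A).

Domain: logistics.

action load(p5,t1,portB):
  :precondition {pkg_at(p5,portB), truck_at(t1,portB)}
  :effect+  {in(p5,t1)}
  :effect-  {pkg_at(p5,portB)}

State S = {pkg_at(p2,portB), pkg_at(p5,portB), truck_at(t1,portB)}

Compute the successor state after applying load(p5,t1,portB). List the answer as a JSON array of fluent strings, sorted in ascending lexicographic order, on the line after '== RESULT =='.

Compute (S \ del) ∪ add:
  pre ⊆ S: {pkg_at(p5,portB), truck_at(t1,portB)} ⊆ S  — applicable
  S \ del = {pkg_at(p2,portB), truck_at(t1,portB)}
  ∪ add   = {in(p5,t1), pkg_at(p2,portB), truck_at(t1,portB)}

== RESULT ==
["in(p5,t1)", "pkg_at(p2,portB)", "truck_at(t1,portB)"]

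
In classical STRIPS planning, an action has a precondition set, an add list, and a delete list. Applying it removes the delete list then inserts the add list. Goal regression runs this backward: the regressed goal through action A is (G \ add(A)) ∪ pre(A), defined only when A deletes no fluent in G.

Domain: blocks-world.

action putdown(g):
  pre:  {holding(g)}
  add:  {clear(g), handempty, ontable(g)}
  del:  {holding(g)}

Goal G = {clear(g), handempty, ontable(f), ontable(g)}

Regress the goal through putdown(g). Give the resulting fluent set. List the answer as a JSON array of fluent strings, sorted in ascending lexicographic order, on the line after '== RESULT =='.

Compute (G \ add) ∪ pre:
  G ∩ del = {}  (empty — regression defined)
  G \ add = {clear(g), handempty, ontable(f), ontable(g)} \ {clear(g), handempty, ontable(g)} = {ontable(f)}
  ∪ pre   = {ontable(f)} ∪ {holding(g)}
          = {holding(g), ontable(f)}

== RESULT ==
["holding(g)", "ontable(f)"]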